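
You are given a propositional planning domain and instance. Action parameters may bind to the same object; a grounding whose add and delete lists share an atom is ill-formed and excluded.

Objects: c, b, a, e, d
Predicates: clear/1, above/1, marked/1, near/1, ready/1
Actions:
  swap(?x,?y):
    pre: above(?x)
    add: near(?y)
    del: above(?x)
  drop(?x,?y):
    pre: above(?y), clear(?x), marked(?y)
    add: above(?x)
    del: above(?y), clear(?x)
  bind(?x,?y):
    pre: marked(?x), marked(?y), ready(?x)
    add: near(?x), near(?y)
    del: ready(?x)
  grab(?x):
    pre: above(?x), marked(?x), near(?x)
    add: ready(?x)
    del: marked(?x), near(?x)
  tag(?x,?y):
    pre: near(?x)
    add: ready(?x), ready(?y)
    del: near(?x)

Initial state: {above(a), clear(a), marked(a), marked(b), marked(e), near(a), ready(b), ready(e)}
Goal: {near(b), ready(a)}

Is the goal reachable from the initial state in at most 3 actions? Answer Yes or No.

Yes

1. swap(a,b)  →  {clear(a), marked(a), marked(b), marked(e), near(a), near(b), ready(b), ready(e)}
2. tag(a,c)  →  {clear(a), marked(a), marked(b), marked(e), near(b), ready(a), ready(b), ready(c), ready(e)}
optimal plan length = 2; 2 ≤ 3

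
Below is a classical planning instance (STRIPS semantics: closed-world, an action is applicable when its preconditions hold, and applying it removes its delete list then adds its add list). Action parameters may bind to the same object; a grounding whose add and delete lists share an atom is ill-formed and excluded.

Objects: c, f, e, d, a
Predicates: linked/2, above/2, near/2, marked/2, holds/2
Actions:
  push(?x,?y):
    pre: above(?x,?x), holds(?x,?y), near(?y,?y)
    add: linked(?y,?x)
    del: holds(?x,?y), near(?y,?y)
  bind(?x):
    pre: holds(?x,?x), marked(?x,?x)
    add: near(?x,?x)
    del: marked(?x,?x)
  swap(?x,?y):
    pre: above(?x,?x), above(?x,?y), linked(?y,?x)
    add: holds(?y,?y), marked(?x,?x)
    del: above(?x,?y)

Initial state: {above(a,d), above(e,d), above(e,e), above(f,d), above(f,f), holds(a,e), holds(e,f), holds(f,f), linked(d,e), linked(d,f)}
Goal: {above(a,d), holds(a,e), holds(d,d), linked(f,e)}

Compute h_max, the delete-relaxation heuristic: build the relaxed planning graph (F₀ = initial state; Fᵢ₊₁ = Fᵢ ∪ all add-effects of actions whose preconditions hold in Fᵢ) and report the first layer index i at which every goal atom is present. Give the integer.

3

F0 = init (10 atoms)
F1 = F0 ∪ {holds(d,d), marked(e,e), marked(f,f)}  (13 atoms)
F2 = F1 ∪ {near(f,f)}  (14 atoms)
F3 = F2 ∪ {linked(f,e), linked(f,f)}  (16 atoms)
goal ⊆ F3  ⇒  h_max = 3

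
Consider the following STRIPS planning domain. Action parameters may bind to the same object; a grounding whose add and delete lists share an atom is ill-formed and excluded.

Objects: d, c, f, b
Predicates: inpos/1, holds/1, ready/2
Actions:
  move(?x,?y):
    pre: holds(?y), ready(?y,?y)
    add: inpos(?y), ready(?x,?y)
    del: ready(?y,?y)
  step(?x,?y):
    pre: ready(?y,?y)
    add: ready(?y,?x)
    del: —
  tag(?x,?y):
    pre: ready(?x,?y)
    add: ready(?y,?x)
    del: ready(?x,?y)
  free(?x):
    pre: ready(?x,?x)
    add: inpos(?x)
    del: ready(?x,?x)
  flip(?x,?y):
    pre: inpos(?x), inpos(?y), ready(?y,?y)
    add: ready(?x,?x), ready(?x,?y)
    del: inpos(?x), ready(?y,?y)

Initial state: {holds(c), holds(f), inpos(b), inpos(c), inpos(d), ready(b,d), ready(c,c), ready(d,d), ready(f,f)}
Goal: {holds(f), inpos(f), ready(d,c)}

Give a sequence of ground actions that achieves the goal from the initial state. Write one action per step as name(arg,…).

1. move(d,c)  →  {holds(c), holds(f), inpos(b), inpos(c), inpos(d), ready(b,d), ready(d,c), ready(d,d), ready(f,f)}
2. move(d,f)  →  {holds(c), holds(f), inpos(b), inpos(c), inpos(d), inpos(f), ready(b,d), ready(d,c), ready(d,d), ready(d,f)}

move(d,c); move(d,f)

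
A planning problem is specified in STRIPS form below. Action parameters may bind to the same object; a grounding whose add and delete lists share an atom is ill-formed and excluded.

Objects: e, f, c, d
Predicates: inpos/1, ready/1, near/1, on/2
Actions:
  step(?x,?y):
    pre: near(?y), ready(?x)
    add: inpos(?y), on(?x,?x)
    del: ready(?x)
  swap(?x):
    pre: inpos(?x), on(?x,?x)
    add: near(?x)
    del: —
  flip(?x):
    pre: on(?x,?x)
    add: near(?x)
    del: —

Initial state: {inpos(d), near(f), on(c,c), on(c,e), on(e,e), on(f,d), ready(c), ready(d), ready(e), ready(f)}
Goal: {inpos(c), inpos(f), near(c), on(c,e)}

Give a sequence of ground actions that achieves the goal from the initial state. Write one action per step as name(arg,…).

1. step(e,f)  →  {inpos(d), inpos(f), near(f), on(c,c), on(c,e), on(e,e), on(f,d), ready(c), ready(d), ready(f)}
2. flip(c)  →  {inpos(d), inpos(f), near(c), near(f), on(c,c), on(c,e), on(e,e), on(f,d), ready(c), ready(d), ready(f)}
3. step(f,c)  →  {inpos(c), inpos(d), inpos(f), near(c), near(f), on(c,c), on(c,e), on(e,e), on(f,d), on(f,f), ready(c), ready(d)}

step(e,f); flip(c); step(f,c)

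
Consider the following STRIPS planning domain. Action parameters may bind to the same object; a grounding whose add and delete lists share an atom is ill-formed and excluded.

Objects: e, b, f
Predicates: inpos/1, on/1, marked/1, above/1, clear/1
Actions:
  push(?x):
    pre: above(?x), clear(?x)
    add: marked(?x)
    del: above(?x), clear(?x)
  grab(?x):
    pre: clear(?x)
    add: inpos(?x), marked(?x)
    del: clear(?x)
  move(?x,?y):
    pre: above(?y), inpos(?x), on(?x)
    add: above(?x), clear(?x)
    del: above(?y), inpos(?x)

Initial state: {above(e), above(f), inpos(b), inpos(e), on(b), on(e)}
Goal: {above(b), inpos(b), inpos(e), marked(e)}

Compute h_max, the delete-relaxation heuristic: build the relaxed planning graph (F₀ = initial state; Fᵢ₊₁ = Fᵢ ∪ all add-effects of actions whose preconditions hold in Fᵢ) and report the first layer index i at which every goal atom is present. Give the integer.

F0 = init (6 atoms)
F1 = F0 ∪ {above(b), clear(b), clear(e)}  (9 atoms)
F2 = F1 ∪ {marked(b), marked(e)}  (11 atoms)
goal ⊆ F2  ⇒  h_max = 2

2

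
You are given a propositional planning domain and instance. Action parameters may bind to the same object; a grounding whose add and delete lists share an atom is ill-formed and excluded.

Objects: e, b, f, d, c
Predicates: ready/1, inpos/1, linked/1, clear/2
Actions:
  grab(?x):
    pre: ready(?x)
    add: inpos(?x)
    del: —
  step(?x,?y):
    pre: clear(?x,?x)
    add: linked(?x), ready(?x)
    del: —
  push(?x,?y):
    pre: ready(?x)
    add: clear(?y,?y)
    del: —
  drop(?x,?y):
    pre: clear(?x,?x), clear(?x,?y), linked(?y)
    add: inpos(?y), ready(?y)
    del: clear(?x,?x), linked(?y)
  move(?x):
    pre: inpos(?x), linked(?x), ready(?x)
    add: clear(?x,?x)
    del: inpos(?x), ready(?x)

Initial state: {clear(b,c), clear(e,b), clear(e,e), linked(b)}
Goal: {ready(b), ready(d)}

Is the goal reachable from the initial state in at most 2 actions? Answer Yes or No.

No

1. drop(e,b)  →  {clear(b,c), clear(e,b), inpos(b), ready(b)}
2. push(b,d)  →  {clear(b,c), clear(d,d), clear(e,b), inpos(b), ready(b)}
3. step(d,e)  →  {clear(b,c), clear(d,d), clear(e,b), inpos(b), linked(d), ready(b), ready(d)}
optimal plan length = 3; 3 > 2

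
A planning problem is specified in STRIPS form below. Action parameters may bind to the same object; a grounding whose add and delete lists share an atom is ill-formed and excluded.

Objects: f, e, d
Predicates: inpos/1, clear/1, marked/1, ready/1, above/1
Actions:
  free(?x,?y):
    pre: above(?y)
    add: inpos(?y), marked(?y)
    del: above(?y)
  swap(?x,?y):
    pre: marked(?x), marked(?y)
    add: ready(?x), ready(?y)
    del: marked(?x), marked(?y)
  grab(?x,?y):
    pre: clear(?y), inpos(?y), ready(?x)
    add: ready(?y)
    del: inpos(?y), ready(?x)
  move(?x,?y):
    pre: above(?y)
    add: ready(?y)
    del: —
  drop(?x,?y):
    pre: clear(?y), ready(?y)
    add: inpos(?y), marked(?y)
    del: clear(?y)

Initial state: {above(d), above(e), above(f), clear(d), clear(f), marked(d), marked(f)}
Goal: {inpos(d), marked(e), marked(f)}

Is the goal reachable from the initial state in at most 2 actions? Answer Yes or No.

1. free(f,e)  →  {above(d), above(f), clear(d), clear(f), inpos(e), marked(d), marked(e), marked(f)}
2. free(f,d)  →  {above(f), clear(d), clear(f), inpos(d), inpos(e), marked(d), marked(e), marked(f)}
optimal plan length = 2; 2 ≤ 2

Yes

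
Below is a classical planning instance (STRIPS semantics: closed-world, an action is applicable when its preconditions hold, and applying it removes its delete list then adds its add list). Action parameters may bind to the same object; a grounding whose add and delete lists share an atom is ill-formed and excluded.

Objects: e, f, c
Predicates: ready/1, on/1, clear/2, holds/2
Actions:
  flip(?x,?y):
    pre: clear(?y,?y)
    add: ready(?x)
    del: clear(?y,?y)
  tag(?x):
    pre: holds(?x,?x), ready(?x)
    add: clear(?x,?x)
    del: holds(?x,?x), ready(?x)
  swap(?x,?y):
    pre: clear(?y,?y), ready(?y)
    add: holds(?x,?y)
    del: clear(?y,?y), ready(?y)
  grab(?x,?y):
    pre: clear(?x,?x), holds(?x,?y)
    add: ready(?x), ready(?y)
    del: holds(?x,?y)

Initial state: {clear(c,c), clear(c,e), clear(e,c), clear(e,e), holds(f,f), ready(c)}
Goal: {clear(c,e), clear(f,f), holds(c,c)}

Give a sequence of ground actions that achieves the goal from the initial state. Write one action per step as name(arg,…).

flip(f,e); tag(f); swap(c,c)

1. flip(f,e)  →  {clear(c,c), clear(c,e), clear(e,c), holds(f,f), ready(c), ready(f)}
2. tag(f)  →  {clear(c,c), clear(c,e), clear(e,c), clear(f,f), ready(c)}
3. swap(c,c)  →  {clear(c,e), clear(e,c), clear(f,f), holds(c,c)}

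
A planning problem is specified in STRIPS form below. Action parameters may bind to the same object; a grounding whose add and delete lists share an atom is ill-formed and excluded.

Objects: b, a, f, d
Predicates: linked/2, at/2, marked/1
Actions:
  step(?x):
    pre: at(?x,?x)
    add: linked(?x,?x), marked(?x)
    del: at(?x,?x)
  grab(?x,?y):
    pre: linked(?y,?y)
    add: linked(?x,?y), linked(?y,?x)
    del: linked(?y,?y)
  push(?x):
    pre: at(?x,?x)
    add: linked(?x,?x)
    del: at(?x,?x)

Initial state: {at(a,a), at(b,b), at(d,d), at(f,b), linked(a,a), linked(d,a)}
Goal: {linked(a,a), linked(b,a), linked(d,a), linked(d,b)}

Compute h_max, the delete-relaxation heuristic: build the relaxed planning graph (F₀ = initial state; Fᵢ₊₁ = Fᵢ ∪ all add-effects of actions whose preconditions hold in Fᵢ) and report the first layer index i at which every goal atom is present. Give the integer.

F0 = init (6 atoms)
F1 = F0 ∪ {linked(a,b), linked(a,d), linked(a,f), linked(b,a), linked(b,b), linked(d,d), linked(f,a), marked(a), marked(b), marked(d)}  (16 atoms)
F2 = F1 ∪ {linked(b,d), linked(b,f), linked(d,b), linked(d,f), linked(f,b), linked(f,d)}  (22 atoms)
goal ⊆ F2  ⇒  h_max = 2

2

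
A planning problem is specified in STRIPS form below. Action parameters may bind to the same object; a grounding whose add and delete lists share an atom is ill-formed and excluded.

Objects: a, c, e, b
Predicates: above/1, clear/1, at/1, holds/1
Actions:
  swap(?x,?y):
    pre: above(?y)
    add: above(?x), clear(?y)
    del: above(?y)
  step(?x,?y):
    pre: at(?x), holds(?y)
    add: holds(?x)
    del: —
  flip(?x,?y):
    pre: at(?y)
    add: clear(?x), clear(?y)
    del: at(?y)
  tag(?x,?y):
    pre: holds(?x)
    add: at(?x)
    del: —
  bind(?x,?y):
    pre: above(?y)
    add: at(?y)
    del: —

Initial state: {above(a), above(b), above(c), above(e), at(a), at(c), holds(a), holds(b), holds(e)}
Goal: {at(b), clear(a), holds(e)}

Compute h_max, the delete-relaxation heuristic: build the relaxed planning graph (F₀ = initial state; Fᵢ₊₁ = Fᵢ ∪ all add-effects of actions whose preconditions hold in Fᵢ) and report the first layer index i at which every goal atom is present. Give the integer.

F0 = init (9 atoms)
F1 = F0 ∪ {at(b), at(e), clear(a), clear(b), clear(c), clear(e), holds(c)}  (16 atoms)
goal ⊆ F1  ⇒  h_max = 1

1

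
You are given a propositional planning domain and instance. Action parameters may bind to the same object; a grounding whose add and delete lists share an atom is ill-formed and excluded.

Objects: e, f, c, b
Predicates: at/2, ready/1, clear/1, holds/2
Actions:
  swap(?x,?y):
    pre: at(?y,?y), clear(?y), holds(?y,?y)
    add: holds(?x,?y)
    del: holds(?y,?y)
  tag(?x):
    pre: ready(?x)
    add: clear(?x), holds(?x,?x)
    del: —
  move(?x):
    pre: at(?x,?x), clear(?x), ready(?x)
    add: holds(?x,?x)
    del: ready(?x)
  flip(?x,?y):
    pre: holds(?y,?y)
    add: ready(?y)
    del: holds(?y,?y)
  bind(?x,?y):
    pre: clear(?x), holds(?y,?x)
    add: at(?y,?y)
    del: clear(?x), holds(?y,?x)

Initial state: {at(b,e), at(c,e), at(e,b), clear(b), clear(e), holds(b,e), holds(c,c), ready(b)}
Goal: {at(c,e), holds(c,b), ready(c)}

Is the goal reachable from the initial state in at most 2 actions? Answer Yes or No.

No

1. tag(b)  →  {at(b,e), at(c,e), at(e,b), clear(b), clear(e), holds(b,b), holds(b,e), holds(c,c), ready(b)}
2. flip(e,c)  →  {at(b,e), at(c,e), at(e,b), clear(b), clear(e), holds(b,b), holds(b,e), ready(b), ready(c)}
3. bind(e,b)  →  {at(b,b), at(b,e), at(c,e), at(e,b), clear(b), holds(b,b), ready(b), ready(c)}
4. swap(c,b)  →  {at(b,b), at(b,e), at(c,e), at(e,b), clear(b), holds(c,b), ready(b), ready(c)}
optimal plan length = 4; 4 > 2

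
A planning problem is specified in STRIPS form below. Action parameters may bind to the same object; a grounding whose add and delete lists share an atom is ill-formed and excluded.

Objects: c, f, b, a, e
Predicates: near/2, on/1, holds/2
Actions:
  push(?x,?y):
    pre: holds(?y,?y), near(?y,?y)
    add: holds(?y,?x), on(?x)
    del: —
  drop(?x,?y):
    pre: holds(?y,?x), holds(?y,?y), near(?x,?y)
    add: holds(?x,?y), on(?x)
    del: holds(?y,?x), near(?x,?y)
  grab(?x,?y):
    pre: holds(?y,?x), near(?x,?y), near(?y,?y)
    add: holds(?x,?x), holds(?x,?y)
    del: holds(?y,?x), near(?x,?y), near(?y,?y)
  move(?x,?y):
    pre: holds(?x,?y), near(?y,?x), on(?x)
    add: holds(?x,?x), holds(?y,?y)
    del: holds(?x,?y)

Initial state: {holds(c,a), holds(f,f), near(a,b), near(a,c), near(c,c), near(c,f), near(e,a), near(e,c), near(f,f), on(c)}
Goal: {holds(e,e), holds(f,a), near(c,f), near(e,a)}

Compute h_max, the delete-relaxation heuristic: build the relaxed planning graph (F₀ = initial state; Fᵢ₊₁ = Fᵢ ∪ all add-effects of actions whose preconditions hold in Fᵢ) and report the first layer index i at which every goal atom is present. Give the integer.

3

F0 = init (10 atoms)
F1 = F0 ∪ {holds(a,a), holds(a,c), holds(c,c), holds(f,a), holds(f,b), holds(f,c), holds(f,e), on(a), on(b), on(e), on(f)}  (21 atoms)
F2 = F1 ∪ {holds(c,b), holds(c,e), holds(c,f)}  (24 atoms)
F3 = F2 ∪ {holds(e,c), holds(e,e)}  (26 atoms)
goal ⊆ F3  ⇒  h_max = 3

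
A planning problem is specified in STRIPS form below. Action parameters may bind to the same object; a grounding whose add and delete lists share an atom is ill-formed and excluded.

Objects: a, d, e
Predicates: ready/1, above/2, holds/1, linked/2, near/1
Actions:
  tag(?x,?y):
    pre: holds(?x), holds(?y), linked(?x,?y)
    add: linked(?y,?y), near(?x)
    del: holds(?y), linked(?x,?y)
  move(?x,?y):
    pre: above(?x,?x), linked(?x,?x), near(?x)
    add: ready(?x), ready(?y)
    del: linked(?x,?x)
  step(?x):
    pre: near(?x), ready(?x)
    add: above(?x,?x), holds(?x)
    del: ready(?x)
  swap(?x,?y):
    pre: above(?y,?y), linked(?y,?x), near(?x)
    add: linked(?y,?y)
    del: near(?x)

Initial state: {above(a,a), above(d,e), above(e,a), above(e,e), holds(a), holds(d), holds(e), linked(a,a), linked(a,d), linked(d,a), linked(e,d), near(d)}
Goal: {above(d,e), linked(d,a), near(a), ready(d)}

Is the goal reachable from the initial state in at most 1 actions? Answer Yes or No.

1. tag(a,d)  →  {above(a,a), above(d,e), above(e,a), above(e,e), holds(a), holds(e), linked(a,a), linked(d,a), linked(d,d), linked(e,d), near(a), near(d)}
2. move(a,d)  →  {above(a,a), above(d,e), above(e,a), above(e,e), holds(a), holds(e), linked(d,a), linked(d,d), linked(e,d), near(a), near(d), ready(a), ready(d)}
optimal plan length = 2; 2 > 1

No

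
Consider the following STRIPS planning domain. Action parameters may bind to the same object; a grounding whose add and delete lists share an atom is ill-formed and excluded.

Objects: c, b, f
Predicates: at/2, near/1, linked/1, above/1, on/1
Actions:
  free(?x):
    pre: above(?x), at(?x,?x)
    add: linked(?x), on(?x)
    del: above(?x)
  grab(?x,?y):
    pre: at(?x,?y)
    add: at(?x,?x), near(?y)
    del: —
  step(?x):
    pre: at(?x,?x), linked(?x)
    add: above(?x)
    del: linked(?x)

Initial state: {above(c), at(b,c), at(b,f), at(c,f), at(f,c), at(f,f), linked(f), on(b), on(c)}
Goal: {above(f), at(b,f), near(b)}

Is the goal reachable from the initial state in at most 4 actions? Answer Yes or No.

Yes

1. grab(b,c)  →  {above(c), at(b,b), at(b,c), at(b,f), at(c,f), at(f,c), at(f,f), linked(f), near(c), on(b), on(c)}
2. grab(b,b)  →  {above(c), at(b,b), at(b,c), at(b,f), at(c,f), at(f,c), at(f,f), linked(f), near(b), near(c), on(b), on(c)}
3. step(f)  →  {above(c), above(f), at(b,b), at(b,c), at(b,f), at(c,f), at(f,c), at(f,f), near(b), near(c), on(b), on(c)}
optimal plan length = 3; 3 ≤ 4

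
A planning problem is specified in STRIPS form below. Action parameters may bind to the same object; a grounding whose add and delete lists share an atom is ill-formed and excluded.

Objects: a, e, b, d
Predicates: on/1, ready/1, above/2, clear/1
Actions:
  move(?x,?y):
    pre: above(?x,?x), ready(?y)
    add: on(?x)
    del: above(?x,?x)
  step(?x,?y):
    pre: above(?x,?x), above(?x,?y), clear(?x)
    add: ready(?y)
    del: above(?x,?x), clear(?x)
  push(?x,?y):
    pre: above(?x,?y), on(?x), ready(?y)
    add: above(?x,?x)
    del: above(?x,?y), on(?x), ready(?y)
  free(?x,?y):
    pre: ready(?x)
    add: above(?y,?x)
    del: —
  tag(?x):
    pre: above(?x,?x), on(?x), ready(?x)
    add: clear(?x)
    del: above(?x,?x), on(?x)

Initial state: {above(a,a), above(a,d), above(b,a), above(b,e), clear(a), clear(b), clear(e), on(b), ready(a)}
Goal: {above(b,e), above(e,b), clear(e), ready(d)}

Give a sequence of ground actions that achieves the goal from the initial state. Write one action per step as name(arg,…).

1. step(a,d)  →  {above(a,d), above(b,a), above(b,e), clear(b), clear(e), on(b), ready(a), ready(d)}
2. push(b,a)  →  {above(a,d), above(b,b), above(b,e), clear(b), clear(e), ready(d)}
3. step(b,b)  →  {above(a,d), above(b,e), clear(e), ready(b), ready(d)}
4. free(b,e)  →  {above(a,d), above(b,e), above(e,b), clear(e), ready(b), ready(d)}

step(a,d); push(b,a); step(b,b); free(b,e)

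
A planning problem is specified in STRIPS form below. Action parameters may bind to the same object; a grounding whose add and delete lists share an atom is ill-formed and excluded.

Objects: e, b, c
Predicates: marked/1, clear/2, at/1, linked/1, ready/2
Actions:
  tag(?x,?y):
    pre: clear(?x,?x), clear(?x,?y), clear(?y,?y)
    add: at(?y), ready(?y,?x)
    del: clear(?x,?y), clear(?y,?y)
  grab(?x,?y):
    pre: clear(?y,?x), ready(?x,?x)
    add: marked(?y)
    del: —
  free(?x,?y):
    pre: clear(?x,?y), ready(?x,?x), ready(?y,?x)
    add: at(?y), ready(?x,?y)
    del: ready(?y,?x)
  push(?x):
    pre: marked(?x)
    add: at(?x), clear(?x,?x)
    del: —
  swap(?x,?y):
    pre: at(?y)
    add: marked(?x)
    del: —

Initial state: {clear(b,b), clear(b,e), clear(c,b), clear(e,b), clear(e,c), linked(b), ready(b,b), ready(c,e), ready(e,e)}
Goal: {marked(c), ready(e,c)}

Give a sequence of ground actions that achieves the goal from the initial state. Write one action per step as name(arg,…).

1. grab(b,c)  →  {clear(b,b), clear(b,e), clear(c,b), clear(e,b), clear(e,c), linked(b), marked(c), ready(b,b), ready(c,e), ready(e,e)}
2. free(e,c)  →  {at(c), clear(b,b), clear(b,e), clear(c,b), clear(e,b), clear(e,c), linked(b), marked(c), ready(b,b), ready(e,c), ready(e,e)}

grab(b,c); free(e,c)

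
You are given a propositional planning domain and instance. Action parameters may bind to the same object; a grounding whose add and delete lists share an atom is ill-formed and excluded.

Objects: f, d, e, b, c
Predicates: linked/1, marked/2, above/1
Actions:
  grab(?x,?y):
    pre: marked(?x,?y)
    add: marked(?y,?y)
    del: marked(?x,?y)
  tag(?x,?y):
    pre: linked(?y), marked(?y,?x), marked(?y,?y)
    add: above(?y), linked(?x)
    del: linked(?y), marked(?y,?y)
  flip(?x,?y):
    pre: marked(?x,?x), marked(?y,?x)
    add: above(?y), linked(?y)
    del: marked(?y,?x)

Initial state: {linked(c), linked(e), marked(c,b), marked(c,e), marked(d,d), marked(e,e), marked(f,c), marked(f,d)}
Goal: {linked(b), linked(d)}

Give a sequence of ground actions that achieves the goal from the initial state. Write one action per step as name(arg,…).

1. grab(f,c)  →  {linked(c), linked(e), marked(c,b), marked(c,c), marked(c,e), marked(d,d), marked(e,e), marked(f,d)}
2. tag(b,c)  →  {above(c), linked(b), linked(e), marked(c,b), marked(c,e), marked(d,d), marked(e,e), marked(f,d)}
3. flip(d,d)  →  {above(c), above(d), linked(b), linked(d), linked(e), marked(c,b), marked(c,e), marked(e,e), marked(f,d)}

grab(f,c); tag(b,c); flip(d,d)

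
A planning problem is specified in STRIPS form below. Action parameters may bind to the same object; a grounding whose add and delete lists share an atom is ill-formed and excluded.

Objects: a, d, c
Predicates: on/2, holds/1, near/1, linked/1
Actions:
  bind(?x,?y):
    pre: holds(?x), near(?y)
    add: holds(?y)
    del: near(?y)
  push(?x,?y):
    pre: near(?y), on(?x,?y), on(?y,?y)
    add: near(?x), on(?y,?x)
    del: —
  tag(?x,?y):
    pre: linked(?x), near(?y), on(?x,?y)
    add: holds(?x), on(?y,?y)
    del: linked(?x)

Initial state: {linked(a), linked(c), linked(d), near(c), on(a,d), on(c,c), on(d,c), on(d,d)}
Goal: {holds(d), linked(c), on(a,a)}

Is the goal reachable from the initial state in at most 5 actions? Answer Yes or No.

1. push(d,c)  →  {linked(a), linked(c), linked(d), near(c), near(d), on(a,d), on(c,c), on(c,d), on(d,c), on(d,d)}
2. push(a,d)  →  {linked(a), linked(c), linked(d), near(a), near(c), near(d), on(a,d), on(c,c), on(c,d), on(d,a), on(d,c), on(d,d)}
3. tag(d,a)  →  {holds(d), linked(a), linked(c), near(a), near(c), near(d), on(a,a), on(a,d), on(c,c), on(c,d), on(d,a), on(d,c), on(d,d)}
optimal plan length = 3; 3 ≤ 5

Yes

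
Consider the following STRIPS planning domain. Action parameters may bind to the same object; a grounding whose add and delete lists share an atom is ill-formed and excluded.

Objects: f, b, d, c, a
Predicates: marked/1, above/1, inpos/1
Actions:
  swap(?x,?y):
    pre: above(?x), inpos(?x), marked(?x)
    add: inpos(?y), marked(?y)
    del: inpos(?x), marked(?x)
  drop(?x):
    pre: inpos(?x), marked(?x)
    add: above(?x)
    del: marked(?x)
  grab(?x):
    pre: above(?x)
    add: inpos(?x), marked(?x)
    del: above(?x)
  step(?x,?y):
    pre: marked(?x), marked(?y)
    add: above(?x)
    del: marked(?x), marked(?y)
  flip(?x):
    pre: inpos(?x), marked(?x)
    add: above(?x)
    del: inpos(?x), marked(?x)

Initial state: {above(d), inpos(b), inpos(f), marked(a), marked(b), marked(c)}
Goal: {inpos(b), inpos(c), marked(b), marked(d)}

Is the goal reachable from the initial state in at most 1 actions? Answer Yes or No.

1. grab(d)  →  {inpos(b), inpos(d), inpos(f), marked(a), marked(b), marked(c), marked(d)}
2. step(c,c)  →  {above(c), inpos(b), inpos(d), inpos(f), marked(a), marked(b), marked(d)}
3. grab(c)  →  {inpos(b), inpos(c), inpos(d), inpos(f), marked(a), marked(b), marked(c), marked(d)}
optimal plan length = 3; 3 > 1

No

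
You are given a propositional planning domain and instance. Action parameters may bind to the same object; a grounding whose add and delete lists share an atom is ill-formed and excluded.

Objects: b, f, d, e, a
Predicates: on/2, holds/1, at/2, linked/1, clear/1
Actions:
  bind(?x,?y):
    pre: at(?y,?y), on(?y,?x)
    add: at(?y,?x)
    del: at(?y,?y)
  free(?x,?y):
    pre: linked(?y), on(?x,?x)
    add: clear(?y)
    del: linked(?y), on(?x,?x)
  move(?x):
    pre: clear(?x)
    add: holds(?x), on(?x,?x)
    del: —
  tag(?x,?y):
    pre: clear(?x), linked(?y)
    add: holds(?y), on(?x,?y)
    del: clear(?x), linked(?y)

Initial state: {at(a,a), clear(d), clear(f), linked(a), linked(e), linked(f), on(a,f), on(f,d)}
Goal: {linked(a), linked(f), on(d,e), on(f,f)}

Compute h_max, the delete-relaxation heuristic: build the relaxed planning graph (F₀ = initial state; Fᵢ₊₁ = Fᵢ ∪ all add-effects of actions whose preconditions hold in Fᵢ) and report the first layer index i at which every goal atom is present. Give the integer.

F0 = init (8 atoms)
F1 = F0 ∪ {at(a,f), holds(a), holds(d), holds(e), holds(f), on(d,a), on(d,d), on(d,e), on(d,f), on(f,a), on(f,e), on(f,f)}  (20 atoms)
goal ⊆ F1  ⇒  h_max = 1

1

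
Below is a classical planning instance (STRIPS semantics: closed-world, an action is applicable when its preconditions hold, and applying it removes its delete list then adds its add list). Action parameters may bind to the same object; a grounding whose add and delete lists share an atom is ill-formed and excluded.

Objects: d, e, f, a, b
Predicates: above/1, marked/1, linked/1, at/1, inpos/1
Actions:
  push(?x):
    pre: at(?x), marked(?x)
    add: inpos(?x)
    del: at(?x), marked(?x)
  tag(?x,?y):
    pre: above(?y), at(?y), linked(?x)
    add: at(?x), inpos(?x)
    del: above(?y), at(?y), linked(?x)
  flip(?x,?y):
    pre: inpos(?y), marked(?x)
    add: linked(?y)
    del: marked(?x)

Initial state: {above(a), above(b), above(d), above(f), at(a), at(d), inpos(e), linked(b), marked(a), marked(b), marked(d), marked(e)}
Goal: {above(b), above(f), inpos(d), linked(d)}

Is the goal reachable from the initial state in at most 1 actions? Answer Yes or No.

No

1. push(d)  →  {above(a), above(b), above(d), above(f), at(a), inpos(d), inpos(e), linked(b), marked(a), marked(b), marked(e)}
2. flip(e,d)  →  {above(a), above(b), above(d), above(f), at(a), inpos(d), inpos(e), linked(b), linked(d), marked(a), marked(b)}
optimal plan length = 2; 2 > 1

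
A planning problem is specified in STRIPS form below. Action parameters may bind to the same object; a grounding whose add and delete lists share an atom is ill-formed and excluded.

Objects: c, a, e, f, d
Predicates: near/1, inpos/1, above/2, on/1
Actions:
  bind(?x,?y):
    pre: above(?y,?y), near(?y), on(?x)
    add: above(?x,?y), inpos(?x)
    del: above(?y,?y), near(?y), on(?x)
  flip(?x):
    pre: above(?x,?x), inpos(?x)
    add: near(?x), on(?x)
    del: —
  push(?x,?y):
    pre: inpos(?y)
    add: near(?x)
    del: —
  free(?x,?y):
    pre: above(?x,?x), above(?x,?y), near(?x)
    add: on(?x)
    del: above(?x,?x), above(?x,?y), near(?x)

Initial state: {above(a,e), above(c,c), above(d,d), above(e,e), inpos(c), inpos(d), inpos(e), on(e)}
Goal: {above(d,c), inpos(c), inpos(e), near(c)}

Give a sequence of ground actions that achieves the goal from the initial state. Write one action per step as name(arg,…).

1. flip(c)  →  {above(a,e), above(c,c), above(d,d), above(e,e), inpos(c), inpos(d), inpos(e), near(c), on(c), on(e)}
2. flip(d)  →  {above(a,e), above(c,c), above(d,d), above(e,e), inpos(c), inpos(d), inpos(e), near(c), near(d), on(c), on(d), on(e)}
3. bind(d,c)  →  {above(a,e), above(d,c), above(d,d), above(e,e), inpos(c), inpos(d), inpos(e), near(d), on(c), on(e)}
4. push(c,c)  →  {above(a,e), above(d,c), above(d,d), above(e,e), inpos(c), inpos(d), inpos(e), near(c), near(d), on(c), on(e)}

flip(c); flip(d); bind(d,c); push(c,c)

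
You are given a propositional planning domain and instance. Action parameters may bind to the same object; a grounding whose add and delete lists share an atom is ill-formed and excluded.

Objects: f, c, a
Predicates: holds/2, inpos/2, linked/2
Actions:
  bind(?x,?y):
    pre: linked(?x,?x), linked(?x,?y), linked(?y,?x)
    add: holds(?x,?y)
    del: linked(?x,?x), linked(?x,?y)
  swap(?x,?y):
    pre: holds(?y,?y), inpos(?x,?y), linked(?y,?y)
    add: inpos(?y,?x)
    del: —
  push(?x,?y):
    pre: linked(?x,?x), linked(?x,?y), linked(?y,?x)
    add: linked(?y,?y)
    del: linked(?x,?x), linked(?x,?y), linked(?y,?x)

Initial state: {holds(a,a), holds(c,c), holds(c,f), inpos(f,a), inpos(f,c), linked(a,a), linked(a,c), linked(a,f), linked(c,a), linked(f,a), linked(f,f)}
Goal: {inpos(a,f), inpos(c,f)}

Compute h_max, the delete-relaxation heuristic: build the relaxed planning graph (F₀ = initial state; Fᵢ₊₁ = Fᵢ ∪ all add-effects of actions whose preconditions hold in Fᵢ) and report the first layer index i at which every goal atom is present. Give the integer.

F0 = init (11 atoms)
F1 = F0 ∪ {holds(a,c), holds(a,f), holds(f,a), holds(f,f), inpos(a,f), linked(c,c)}  (17 atoms)
F2 = F1 ∪ {holds(c,a), inpos(c,f)}  (19 atoms)
goal ⊆ F2  ⇒  h_max = 2

2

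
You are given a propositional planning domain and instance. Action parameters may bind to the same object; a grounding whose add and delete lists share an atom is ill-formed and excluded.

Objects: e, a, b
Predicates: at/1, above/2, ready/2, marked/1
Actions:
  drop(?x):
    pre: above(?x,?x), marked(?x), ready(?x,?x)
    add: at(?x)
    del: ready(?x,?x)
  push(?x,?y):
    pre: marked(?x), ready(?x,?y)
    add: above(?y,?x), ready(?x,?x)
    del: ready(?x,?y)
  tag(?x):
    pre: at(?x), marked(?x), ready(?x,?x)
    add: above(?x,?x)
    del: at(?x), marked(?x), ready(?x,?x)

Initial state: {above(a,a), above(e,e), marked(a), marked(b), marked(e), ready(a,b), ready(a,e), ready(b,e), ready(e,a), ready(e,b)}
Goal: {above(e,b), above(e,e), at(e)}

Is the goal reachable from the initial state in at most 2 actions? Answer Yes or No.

1. push(e,a)  →  {above(a,a), above(a,e), above(e,e), marked(a), marked(b), marked(e), ready(a,b), ready(a,e), ready(b,e), ready(e,b), ready(e,e)}
2. drop(e)  →  {above(a,a), above(a,e), above(e,e), at(e), marked(a), marked(b), marked(e), ready(a,b), ready(a,e), ready(b,e), ready(e,b)}
3. push(b,e)  →  {above(a,a), above(a,e), above(e,b), above(e,e), at(e), marked(a), marked(b), marked(e), ready(a,b), ready(a,e), ready(b,b), ready(e,b)}
optimal plan length = 3; 3 > 2

No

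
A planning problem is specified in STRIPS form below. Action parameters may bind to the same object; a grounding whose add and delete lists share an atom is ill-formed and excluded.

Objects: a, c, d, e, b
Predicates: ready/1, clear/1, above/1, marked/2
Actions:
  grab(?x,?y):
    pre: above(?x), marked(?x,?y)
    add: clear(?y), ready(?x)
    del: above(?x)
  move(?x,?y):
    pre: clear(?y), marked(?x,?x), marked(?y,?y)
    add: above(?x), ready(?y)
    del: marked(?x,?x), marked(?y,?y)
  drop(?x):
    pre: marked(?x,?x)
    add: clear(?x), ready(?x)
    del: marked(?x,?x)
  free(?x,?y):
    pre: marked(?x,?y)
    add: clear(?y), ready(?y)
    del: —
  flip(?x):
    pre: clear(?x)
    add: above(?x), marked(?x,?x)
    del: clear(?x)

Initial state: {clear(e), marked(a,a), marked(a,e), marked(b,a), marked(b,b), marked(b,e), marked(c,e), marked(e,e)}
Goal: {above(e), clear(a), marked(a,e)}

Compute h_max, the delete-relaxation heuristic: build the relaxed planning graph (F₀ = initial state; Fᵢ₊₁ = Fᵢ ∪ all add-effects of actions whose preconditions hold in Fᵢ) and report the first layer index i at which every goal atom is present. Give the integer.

F0 = init (8 atoms)
F1 = F0 ∪ {above(a), above(b), above(e), clear(a), clear(b), ready(a), ready(b), ready(e)}  (16 atoms)
goal ⊆ F1  ⇒  h_max = 1

1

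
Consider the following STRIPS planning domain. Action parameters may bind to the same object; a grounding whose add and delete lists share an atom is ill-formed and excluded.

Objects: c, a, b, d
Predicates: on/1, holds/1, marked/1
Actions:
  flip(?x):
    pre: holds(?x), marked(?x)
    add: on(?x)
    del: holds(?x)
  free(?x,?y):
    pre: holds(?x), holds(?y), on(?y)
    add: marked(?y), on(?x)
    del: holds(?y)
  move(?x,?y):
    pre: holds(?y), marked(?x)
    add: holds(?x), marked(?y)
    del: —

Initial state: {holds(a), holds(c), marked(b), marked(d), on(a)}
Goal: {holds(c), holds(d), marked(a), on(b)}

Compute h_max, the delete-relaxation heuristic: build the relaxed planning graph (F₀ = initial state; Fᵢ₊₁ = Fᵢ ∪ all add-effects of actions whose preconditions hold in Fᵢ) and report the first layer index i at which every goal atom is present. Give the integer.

F0 = init (5 atoms)
F1 = F0 ∪ {holds(b), holds(d), marked(a), marked(c), on(c)}  (10 atoms)
F2 = F1 ∪ {on(b), on(d)}  (12 atoms)
goal ⊆ F2  ⇒  h_max = 2

2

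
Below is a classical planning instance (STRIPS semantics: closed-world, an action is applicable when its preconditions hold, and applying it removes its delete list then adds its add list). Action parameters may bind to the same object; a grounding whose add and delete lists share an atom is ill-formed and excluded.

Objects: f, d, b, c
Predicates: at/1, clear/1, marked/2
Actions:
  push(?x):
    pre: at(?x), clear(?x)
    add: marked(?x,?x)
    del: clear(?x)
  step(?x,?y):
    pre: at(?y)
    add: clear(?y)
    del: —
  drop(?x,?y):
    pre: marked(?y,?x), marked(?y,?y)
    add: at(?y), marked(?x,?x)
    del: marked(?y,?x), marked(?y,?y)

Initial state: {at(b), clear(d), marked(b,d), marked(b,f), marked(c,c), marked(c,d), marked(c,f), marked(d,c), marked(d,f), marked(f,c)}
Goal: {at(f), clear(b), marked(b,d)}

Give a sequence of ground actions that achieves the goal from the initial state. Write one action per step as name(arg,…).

step(f,b); drop(f,c); drop(c,f)

1. step(f,b)  →  {at(b), clear(b), clear(d), marked(b,d), marked(b,f), marked(c,c), marked(c,d), marked(c,f), marked(d,c), marked(d,f), marked(f,c)}
2. drop(f,c)  →  {at(b), at(c), clear(b), clear(d), marked(b,d), marked(b,f), marked(c,d), marked(d,c), marked(d,f), marked(f,c), marked(f,f)}
3. drop(c,f)  →  {at(b), at(c), at(f), clear(b), clear(d), marked(b,d), marked(b,f), marked(c,c), marked(c,d), marked(d,c), marked(d,f)}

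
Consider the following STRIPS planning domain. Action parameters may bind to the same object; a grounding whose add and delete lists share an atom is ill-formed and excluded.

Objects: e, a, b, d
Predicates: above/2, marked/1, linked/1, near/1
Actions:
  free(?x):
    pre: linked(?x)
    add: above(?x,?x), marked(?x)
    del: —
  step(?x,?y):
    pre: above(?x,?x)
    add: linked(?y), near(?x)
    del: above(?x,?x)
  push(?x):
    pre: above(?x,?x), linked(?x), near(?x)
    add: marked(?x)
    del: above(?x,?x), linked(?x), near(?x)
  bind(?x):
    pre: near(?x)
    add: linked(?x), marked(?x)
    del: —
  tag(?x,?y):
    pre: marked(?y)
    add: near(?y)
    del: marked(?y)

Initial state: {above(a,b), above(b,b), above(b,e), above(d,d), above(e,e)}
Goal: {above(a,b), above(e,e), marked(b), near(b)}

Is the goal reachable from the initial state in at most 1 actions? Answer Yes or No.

1. step(b,e)  →  {above(a,b), above(b,e), above(d,d), above(e,e), linked(e), near(b)}
2. bind(b)  →  {above(a,b), above(b,e), above(d,d), above(e,e), linked(b), linked(e), marked(b), near(b)}
optimal plan length = 2; 2 > 1

No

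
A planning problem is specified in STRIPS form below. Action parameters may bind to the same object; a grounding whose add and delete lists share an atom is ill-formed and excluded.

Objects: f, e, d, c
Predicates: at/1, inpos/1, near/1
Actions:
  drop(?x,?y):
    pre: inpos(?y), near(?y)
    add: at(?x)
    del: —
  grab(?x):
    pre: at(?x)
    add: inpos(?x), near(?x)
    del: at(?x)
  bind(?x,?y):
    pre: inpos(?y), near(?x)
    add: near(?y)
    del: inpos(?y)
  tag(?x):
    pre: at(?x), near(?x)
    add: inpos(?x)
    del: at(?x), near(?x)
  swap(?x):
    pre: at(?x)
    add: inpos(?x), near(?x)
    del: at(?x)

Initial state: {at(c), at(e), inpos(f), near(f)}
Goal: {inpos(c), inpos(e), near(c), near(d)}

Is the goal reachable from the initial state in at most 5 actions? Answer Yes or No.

1. drop(d,f)  →  {at(c), at(d), at(e), inpos(f), near(f)}
2. grab(e)  →  {at(c), at(d), inpos(e), inpos(f), near(e), near(f)}
3. grab(d)  →  {at(c), inpos(d), inpos(e), inpos(f), near(d), near(e), near(f)}
4. grab(c)  →  {inpos(c), inpos(d), inpos(e), inpos(f), near(c), near(d), near(e), near(f)}
optimal plan length = 4; 4 ≤ 5

Yes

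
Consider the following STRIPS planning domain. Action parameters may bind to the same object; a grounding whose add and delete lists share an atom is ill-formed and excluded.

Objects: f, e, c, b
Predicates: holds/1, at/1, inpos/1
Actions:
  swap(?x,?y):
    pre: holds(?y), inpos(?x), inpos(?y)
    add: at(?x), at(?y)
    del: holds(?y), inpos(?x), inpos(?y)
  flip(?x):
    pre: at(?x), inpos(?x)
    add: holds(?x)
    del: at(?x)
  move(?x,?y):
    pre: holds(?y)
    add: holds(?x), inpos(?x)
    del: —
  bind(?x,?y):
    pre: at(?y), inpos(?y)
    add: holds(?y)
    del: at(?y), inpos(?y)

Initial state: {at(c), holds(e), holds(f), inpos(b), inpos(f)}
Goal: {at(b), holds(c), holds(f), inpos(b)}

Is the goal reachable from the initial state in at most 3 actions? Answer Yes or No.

1. swap(b,f)  →  {at(b), at(c), at(f), holds(e)}
2. move(f,e)  →  {at(b), at(c), at(f), holds(e), holds(f), inpos(f)}
3. move(c,f)  →  {at(b), at(c), at(f), holds(c), holds(e), holds(f), inpos(c), inpos(f)}
4. move(b,f)  →  {at(b), at(c), at(f), holds(b), holds(c), holds(e), holds(f), inpos(b), inpos(c), inpos(f)}
optimal plan length = 4; 4 > 3

No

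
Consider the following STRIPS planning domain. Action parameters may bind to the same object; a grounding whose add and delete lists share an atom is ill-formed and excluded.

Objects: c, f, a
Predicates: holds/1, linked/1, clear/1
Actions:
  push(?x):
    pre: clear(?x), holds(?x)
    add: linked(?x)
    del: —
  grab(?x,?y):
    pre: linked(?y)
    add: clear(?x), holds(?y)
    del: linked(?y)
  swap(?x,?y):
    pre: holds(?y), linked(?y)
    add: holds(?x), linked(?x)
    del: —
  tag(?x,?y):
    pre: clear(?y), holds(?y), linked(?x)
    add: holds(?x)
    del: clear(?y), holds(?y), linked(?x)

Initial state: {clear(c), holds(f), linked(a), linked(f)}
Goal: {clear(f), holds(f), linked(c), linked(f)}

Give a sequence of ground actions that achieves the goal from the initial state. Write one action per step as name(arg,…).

grab(f,a); swap(c,f)

1. grab(f,a)  →  {clear(c), clear(f), holds(a), holds(f), linked(f)}
2. swap(c,f)  →  {clear(c), clear(f), holds(a), holds(c), holds(f), linked(c), linked(f)}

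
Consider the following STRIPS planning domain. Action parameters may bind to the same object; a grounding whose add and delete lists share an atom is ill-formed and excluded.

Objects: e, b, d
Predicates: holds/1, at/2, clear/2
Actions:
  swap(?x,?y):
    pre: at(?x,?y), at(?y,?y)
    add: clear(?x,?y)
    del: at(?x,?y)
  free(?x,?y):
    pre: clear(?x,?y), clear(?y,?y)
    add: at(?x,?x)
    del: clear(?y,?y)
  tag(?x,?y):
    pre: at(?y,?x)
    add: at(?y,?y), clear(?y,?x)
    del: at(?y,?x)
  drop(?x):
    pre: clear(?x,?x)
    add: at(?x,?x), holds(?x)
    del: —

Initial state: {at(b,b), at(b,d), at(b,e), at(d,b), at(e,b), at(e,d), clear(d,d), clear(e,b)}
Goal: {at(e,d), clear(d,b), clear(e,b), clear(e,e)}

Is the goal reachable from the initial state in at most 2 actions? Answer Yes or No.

1. swap(d,b)  →  {at(b,b), at(b,d), at(b,e), at(e,b), at(e,d), clear(d,b), clear(d,d), clear(e,b)}
2. tag(b,e)  →  {at(b,b), at(b,d), at(b,e), at(e,d), at(e,e), clear(d,b), clear(d,d), clear(e,b)}
3. swap(e,e)  →  {at(b,b), at(b,d), at(b,e), at(e,d), clear(d,b), clear(d,d), clear(e,b), clear(e,e)}
optimal plan length = 3; 3 > 2

No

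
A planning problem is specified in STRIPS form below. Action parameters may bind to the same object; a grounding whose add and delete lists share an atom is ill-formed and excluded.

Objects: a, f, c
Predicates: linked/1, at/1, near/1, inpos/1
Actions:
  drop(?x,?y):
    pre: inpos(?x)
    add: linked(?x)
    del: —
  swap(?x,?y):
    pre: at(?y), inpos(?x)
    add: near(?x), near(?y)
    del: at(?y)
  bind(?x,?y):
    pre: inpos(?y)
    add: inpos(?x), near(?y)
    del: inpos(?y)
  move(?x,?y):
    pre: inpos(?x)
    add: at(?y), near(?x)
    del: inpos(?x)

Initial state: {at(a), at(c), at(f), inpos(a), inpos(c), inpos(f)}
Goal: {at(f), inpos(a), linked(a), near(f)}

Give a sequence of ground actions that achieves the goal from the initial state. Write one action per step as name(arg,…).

drop(a,a); swap(f,a)

1. drop(a,a)  →  {at(a), at(c), at(f), inpos(a), inpos(c), inpos(f), linked(a)}
2. swap(f,a)  →  {at(c), at(f), inpos(a), inpos(c), inpos(f), linked(a), near(a), near(f)}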